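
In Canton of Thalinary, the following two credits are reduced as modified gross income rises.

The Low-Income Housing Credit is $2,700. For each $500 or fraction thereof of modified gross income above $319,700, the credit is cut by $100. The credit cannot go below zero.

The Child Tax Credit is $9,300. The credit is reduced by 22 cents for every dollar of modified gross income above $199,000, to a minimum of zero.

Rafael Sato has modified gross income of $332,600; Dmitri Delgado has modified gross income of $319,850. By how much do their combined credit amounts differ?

$2,500

Rafael ($332,600): Low-Income Housing Credit: income exceeds $319,700 by $12,900, which is 26 full-or-partial $500 increments; reduction = 26 × $100 = $2,600, leaving $100. Child Tax Credit: 22% of the $133,600 excess over $199,000 is $29,392 ≥ base, so the credit is $0. total $100 + $0 = $100
Dmitri ($319,850): Low-Income Housing Credit: income exceeds $319,700 by $150, which is 1 full-or-partial $500 increment; reduction = 1 × $100 = $100, leaving $2,600. Child Tax Credit: 22% of the $120,850 excess over $199,000 is $26,587 ≥ base, so the credit is $0. total $2,600 + $0 = $2,600
Difference: |$100 − $2,600| = $2,500.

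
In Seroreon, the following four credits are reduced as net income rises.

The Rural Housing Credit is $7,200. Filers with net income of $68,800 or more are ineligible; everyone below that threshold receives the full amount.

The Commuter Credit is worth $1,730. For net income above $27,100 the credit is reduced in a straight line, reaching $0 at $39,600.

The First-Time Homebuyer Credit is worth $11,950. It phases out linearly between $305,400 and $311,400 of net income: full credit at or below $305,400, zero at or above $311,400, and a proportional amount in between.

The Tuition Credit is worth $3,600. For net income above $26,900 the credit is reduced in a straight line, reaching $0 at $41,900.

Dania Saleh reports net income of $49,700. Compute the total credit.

Rural Housing Credit: $49,700 is below the $68,800 cutoff, so the full $7,200 applies.
Commuter Credit: $49,700 is at or above $39,600, so the credit is $0.
First-Time Homebuyer Credit: $49,700 is at or below the $305,400 threshold, so the full $11,950 applies.
Tuition Credit: $49,700 is at or above $41,900, so the credit is $0.
Total: $7,200 + $0 + $11,950 + $0 = $19,150.

$19,150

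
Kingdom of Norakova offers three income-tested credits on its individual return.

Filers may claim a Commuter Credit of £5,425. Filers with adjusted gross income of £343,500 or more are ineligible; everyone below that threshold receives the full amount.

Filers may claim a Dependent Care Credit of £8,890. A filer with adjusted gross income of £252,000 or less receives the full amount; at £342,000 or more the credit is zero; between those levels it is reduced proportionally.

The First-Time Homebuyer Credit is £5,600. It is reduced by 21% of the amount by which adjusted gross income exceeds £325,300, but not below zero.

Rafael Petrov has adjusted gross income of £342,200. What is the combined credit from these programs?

£7,476

Commuter Credit: £342,200 is below the £343,500 cutoff, so the full £5,425 applies.
Dependent Care Credit: £342,200 is at or above £342,000, so the credit is £0.
First-Time Homebuyer Credit: 21% of the £16,900 excess over £325,300 is £3,549; credit = £5,600 − £3,549 = £2,051.
Total: £5,425 + £0 + £2,051 = £7,476.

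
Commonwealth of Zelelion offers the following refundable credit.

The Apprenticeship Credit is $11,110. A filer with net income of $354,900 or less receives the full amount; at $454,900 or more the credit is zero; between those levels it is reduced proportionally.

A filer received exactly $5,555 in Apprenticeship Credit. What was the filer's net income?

$5,555 is 5,555/11,110 of the full $11,110, so 5,555/11,110 of the $100,000 range has been used: income = $354,900 + $100,000 × 5,555/11,110 = $404,900.

$404,900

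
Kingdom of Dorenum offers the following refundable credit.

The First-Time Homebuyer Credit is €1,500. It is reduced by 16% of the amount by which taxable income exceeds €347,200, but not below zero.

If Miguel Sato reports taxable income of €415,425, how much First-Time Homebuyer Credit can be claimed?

First-Time Homebuyer Credit: 16% of the €68,225 excess over €347,200 is €10,916 ≥ base, so the credit is €0.

€0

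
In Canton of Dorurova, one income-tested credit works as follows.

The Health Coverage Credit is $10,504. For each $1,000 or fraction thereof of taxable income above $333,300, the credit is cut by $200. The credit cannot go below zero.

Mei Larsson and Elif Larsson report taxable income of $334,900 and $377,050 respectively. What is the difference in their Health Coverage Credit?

Mei ($334,900): Health Coverage Credit: income exceeds $333,300 by $1,600, which is 2 full-or-partial $1,000 increments; reduction = 2 × $200 = $400, leaving $10,104.
Elif ($377,050): Health Coverage Credit: income exceeds $333,300 by $43,750, which is 44 full-or-partial $1,000 increments; reduction = 44 × $200 = $8,800, leaving $1,704.
Difference: |$10,104 − $1,704| = $8,400.

$8,400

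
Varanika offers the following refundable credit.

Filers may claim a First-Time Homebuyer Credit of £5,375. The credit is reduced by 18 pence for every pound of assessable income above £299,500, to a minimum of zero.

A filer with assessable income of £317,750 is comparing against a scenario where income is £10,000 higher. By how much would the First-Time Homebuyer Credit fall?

£1,800

At £317,750 — 18% of the £18,250 excess over £299,500 is £3,285; credit = £5,375 − £3,285 = £2,090.
At £327,750 — 18% of the £28,250 excess over £299,500 is £5,085; credit = £5,375 − £5,085 = £290.
Lost: £2,090 − £290 = £1,800.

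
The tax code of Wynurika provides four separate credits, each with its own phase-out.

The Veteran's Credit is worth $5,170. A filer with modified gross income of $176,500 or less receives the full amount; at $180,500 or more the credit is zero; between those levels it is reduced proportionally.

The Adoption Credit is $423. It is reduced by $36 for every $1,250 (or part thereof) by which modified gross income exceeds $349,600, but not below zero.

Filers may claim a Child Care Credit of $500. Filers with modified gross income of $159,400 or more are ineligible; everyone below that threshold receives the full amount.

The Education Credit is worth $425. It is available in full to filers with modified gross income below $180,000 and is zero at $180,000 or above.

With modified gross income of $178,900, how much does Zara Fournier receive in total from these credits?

$2,916

Veteran's Credit: $178,900 is $2,400 into a $4,000 phase-out range, leaving 1,600/4,000 of the credit: $5,170 × 1,600/4,000 = $2,068.
Adoption Credit: $178,900 is at or below the $349,600 threshold, so the full $423 applies.
Child Care Credit: $178,900 meets or exceeds the $159,400 cutoff, so the credit is $0.
Education Credit: $178,900 is below the $180,000 cutoff, so the full $425 applies.
Total: $2,068 + $423 + $0 + $425 = $2,916.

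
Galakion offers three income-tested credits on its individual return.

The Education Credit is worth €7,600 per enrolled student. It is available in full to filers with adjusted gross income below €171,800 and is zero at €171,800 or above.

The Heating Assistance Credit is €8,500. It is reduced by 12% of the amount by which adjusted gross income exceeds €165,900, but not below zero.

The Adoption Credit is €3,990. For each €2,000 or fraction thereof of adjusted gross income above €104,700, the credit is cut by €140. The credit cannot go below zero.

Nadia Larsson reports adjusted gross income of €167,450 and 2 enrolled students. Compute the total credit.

Education Credit: base = 2 × €7,600 = €15,200. €167,450 is below the €171,800 cutoff, so the full €15,200 applies.
Heating Assistance Credit: 12% of the €1,550 excess over €165,900 is €186; credit = €8,500 − €186 = €8,314.
Adoption Credit: income exceeds €104,700 by €62,750 → 32 increments × €140 = €4,480 ≥ base, so the credit is €0.
Total: €15,200 + €8,314 + €0 = €23,514.

€23,514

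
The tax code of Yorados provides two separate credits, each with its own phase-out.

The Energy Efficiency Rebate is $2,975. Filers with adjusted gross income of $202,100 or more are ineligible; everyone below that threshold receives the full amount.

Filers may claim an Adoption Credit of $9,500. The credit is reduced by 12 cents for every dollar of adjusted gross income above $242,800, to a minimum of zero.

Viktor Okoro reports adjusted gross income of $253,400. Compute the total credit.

Energy Efficiency Rebate: $253,400 meets or exceeds the $202,100 cutoff, so the credit is $0.
Adoption Credit: 12% of the $10,600 excess over $242,800 is $1,272; credit = $9,500 − $1,272 = $8,228.
Total: $0 + $8,228 = $8,228.

$8,228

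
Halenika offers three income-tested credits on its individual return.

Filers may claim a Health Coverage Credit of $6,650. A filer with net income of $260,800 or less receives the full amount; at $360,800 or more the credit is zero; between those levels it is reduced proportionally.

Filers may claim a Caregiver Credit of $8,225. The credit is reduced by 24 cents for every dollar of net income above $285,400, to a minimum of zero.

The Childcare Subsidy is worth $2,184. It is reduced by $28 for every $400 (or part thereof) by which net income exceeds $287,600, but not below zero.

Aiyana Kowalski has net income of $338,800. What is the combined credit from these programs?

$1,463

Health Coverage Credit: $338,800 is $78,000 into a $100,000 phase-out range, leaving 22,000/100,000 of the credit: $6,650 × 22,000/100,000 = $1,463.
Caregiver Credit: 24% of the $53,400 excess over $285,400 is $12,816 ≥ base, so the credit is $0.
Childcare Subsidy: income exceeds $287,600 by $51,200 → 128 increments × $28 = $3,584 ≥ base, so the credit is $0.
Total: $1,463 + $0 + $0 = $1,463.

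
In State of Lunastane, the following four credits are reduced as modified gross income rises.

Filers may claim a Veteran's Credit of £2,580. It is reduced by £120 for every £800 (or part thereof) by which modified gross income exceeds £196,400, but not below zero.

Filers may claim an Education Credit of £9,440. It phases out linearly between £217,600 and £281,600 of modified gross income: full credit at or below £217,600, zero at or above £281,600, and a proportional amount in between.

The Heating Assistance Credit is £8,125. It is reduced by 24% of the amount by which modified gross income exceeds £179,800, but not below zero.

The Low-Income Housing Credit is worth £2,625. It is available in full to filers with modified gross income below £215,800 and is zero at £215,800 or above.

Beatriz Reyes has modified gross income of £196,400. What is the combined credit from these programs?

£18,786

Veteran's Credit: £196,400 is at or below the £196,400 threshold, so the full £2,580 applies.
Education Credit: £196,400 is at or below the £217,600 threshold, so the full £9,440 applies.
Heating Assistance Credit: 24% of the £16,600 excess over £179,800 is £3,984; credit = £8,125 − £3,984 = £4,141.
Low-Income Housing Credit: £196,400 is below the £215,800 cutoff, so the full £2,625 applies.
Total: £2,580 + £9,440 + £4,141 + £2,625 = £18,786.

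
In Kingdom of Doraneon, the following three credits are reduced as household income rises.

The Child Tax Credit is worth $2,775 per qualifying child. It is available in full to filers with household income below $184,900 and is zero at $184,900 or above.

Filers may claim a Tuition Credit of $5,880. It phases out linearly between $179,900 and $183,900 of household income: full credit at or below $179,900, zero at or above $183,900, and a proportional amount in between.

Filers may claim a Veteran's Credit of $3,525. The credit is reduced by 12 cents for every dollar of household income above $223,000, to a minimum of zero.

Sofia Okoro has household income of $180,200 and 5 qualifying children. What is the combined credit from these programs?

$22,839

Child Tax Credit: base = 5 × $2,775 = $13,875. $180,200 is below the $184,900 cutoff, so the full $13,875 applies.
Tuition Credit: $180,200 is $300 into a $4,000 phase-out range, leaving 3,700/4,000 of the credit: $5,880 × 3,700/4,000 = $5,439.
Veteran's Credit: $180,200 is at or below the $223,000 threshold, so the full $3,525 applies.
Total: $13,875 + $5,439 + $3,525 = $22,839.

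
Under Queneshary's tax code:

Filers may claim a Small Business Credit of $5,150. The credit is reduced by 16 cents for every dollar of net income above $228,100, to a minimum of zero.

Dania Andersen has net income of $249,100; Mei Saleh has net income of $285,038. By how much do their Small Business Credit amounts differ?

$1,790

Dania ($249,100): Small Business Credit: 16% of the $21,000 excess over $228,100 is $3,360; credit = $5,150 − $3,360 = $1,790.
Mei ($285,038): Small Business Credit: 16% of the $56,938 excess over $228,100 is $9,110.08 ≥ base, so the credit is $0.
Difference: |$1,790 − $0| = $1,790.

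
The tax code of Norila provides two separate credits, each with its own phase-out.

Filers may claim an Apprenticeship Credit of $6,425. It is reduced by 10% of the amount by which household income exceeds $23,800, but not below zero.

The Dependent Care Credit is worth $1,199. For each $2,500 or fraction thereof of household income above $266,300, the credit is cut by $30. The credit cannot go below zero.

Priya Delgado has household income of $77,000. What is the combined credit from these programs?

Apprenticeship Credit: 10% of the $53,200 excess over $23,800 is $5,320; credit = $6,425 − $5,320 = $1,105.
Dependent Care Credit: $77,000 is at or below the $266,300 threshold, so the full $1,199 applies.
Total: $1,105 + $1,199 = $2,304.

$2,304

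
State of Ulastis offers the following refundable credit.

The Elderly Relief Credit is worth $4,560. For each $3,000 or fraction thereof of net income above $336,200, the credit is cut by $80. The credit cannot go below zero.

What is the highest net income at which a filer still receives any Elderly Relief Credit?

After 56 increments the reduction is 56 × $80 = $4,480, leaving $80; one more increment wipes it out. Increment 56 ends at excess 56 × $3,000 = $168,000, so the highest qualifying income is $336,200 + $168,000 = $504,200.

$504,200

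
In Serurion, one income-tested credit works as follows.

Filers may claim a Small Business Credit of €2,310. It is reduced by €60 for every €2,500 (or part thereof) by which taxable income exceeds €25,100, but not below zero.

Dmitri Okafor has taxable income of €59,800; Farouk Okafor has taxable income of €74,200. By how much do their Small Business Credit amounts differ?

€360

Dmitri (€59,800): Small Business Credit: income exceeds €25,100 by €34,700, which is 14 full-or-partial €2,500 increments; reduction = 14 × €60 = €840, leaving €1,470.
Farouk (€74,200): Small Business Credit: income exceeds €25,100 by €49,100, which is 20 full-or-partial €2,500 increments; reduction = 20 × €60 = €1,200, leaving €1,110.
Difference: |€1,470 − €1,110| = €360.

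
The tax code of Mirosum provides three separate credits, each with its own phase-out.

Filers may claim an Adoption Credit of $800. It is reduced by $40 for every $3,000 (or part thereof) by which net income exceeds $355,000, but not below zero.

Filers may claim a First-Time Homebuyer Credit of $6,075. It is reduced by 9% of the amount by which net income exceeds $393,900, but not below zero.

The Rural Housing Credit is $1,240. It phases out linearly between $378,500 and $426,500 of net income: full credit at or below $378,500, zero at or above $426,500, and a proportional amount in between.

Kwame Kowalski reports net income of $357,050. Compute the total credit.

$8,075

Adoption Credit: income exceeds $355,000 by $2,050, which is 1 full-or-partial $3,000 increment; reduction = 1 × $40 = $40, leaving $760.
First-Time Homebuyer Credit: $357,050 is at or below the $393,900 threshold, so the full $6,075 applies.
Rural Housing Credit: $357,050 is at or below the $378,500 threshold, so the full $1,240 applies.
Total: $760 + $6,075 + $1,240 = $8,075.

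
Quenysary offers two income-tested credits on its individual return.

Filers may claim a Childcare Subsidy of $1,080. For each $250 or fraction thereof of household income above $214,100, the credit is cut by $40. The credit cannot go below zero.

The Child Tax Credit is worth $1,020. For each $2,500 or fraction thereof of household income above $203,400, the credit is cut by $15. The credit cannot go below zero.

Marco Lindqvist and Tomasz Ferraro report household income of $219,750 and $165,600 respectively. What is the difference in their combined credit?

Marco ($219,750): Childcare Subsidy: income exceeds $214,100 by $5,650, which is 23 full-or-partial $250 increments; reduction = 23 × $40 = $920, leaving $160. Child Tax Credit: income exceeds $203,400 by $16,350, which is 7 full-or-partial $2,500 increments; reduction = 7 × $15 = $105, leaving $915. total $160 + $915 = $1,075
Tomasz ($165,600): Childcare Subsidy: $165,600 is at or below the $214,100 threshold, so the full $1,080 applies. Child Tax Credit: $165,600 is at or below the $203,400 threshold, so the full $1,020 applies. total $1,080 + $1,020 = $2,100
Difference: |$1,075 − $2,100| = $1,025.

$1,025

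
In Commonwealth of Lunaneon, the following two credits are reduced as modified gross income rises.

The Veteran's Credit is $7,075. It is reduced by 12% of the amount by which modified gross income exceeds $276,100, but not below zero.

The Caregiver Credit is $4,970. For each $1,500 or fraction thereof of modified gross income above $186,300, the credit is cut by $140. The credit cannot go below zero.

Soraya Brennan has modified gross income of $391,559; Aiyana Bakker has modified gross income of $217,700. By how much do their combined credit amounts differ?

$9,105

Soraya ($391,559): Veteran's Credit: 12% of the $115,459 excess over $276,100 is $13,855.08 ≥ base, so the credit is $0. Caregiver Credit: income exceeds $186,300 by $205,259 → 137 increments × $140 = $19,180 ≥ base, so the credit is $0. total $0 + $0 = $0
Aiyana ($217,700): Veteran's Credit: $217,700 is at or below the $276,100 threshold, so the full $7,075 applies. Caregiver Credit: income exceeds $186,300 by $31,400, which is 21 full-or-partial $1,500 increments; reduction = 21 × $140 = $2,940, leaving $2,030. total $7,075 + $2,030 = $9,105
Difference: |$0 − $9,105| = $9,105.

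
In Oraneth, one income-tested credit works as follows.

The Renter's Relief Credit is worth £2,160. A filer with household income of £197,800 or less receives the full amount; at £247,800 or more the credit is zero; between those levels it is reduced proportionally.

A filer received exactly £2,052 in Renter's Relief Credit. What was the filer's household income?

£2,052 is 2,052/2,160 of the full £2,160, so 108/2,160 of the £50,000 range has been used: income = £197,800 + £50,000 × 108/2,160 = £200,300.

£200,300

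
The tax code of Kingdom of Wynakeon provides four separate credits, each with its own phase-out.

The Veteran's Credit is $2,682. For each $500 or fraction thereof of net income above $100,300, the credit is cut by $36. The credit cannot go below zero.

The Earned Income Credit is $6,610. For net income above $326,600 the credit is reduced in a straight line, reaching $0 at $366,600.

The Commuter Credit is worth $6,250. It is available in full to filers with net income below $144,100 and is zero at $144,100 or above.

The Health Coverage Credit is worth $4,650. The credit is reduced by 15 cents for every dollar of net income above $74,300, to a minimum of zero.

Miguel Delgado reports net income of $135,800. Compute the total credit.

$12,986

Veteran's Credit: income exceeds $100,300 by $35,500, which is 71 full-or-partial $500 increments; reduction = 71 × $36 = $2,556, leaving $126.
Earned Income Credit: $135,800 is at or below the $326,600 threshold, so the full $6,610 applies.
Commuter Credit: $135,800 is below the $144,100 cutoff, so the full $6,250 applies.
Health Coverage Credit: 15% of the $61,500 excess over $74,300 is $9,225 ≥ base, so the credit is $0.
Total: $126 + $6,610 + $6,250 + $0 = $12,986.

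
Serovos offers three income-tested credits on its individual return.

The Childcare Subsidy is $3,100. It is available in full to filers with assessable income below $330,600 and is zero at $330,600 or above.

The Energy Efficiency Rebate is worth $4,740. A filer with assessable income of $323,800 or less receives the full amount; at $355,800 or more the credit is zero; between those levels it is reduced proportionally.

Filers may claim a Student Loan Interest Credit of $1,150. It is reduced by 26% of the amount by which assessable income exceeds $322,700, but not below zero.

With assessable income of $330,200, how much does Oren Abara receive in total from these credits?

Childcare Subsidy: $330,200 is below the $330,600 cutoff, so the full $3,100 applies.
Energy Efficiency Rebate: $330,200 is $6,400 into a $32,000 phase-out range, leaving 25,600/32,000 of the credit: $4,740 × 25,600/32,000 = $3,792.
Student Loan Interest Credit: 26% of the $7,500 excess over $322,700 is $1,950 ≥ base, so the credit is $0.
Total: $3,100 + $3,792 + $0 = $6,892.

$6,892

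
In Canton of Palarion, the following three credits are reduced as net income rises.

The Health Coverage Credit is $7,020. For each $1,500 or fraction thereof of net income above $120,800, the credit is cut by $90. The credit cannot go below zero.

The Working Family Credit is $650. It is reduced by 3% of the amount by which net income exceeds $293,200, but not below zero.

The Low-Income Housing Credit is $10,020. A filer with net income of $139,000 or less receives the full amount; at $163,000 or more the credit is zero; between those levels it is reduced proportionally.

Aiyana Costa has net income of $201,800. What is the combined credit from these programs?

$2,810

Health Coverage Credit: income exceeds $120,800 by $81,000, which is 54 full-or-partial $1,500 increments; reduction = 54 × $90 = $4,860, leaving $2,160.
Working Family Credit: $201,800 is at or below the $293,200 threshold, so the full $650 applies.
Low-Income Housing Credit: $201,800 is at or above $163,000, so the credit is $0.
Total: $2,160 + $650 + $0 = $2,810.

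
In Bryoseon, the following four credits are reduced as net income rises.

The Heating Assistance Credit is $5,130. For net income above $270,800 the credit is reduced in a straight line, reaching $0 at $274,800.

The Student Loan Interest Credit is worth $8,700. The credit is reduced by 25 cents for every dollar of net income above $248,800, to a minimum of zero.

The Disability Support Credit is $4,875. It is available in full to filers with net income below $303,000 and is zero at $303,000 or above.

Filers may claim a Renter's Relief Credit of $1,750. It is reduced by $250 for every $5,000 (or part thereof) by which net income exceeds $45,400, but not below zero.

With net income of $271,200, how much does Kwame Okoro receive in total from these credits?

$12,592

Heating Assistance Credit: $271,200 is $400 into a $4,000 phase-out range, leaving 3,600/4,000 of the credit: $5,130 × 3,600/4,000 = $4,617.
Student Loan Interest Credit: 25% of the $22,400 excess over $248,800 is $5,600; credit = $8,700 − $5,600 = $3,100.
Disability Support Credit: $271,200 is below the $303,000 cutoff, so the full $4,875 applies.
Renter's Relief Credit: income exceeds $45,400 by $225,800 → 46 increments × $250 = $11,500 ≥ base, so the credit is $0.
Total: $4,617 + $3,100 + $4,875 + $0 = $12,592.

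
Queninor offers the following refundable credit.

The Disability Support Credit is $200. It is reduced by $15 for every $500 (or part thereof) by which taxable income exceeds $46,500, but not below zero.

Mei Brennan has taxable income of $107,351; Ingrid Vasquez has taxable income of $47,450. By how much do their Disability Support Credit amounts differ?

$170

Mei ($107,351): Disability Support Credit: income exceeds $46,500 by $60,851 → 122 increments × $15 = $1,830 ≥ base, so the credit is $0.
Ingrid ($47,450): Disability Support Credit: income exceeds $46,500 by $950, which is 2 full-or-partial $500 increments; reduction = 2 × $15 = $30, leaving $170.
Difference: |$0 − $170| = $170.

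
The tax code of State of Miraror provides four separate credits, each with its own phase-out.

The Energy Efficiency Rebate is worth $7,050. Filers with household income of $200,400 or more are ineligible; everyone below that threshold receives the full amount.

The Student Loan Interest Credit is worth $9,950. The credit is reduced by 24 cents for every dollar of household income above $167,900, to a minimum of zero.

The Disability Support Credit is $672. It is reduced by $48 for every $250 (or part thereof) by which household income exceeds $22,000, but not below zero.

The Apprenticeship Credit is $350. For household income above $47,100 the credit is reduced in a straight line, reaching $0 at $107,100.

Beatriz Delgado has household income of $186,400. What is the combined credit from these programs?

$12,560

Energy Efficiency Rebate: $186,400 is below the $200,400 cutoff, so the full $7,050 applies.
Student Loan Interest Credit: 24% of the $18,500 excess over $167,900 is $4,440; credit = $9,950 − $4,440 = $5,510.
Disability Support Credit: income exceeds $22,000 by $164,400 → 658 increments × $48 = $31,584 ≥ base, so the credit is $0.
Apprenticeship Credit: $186,400 is at or above $107,100, so the credit is $0.
Total: $7,050 + $5,510 + $0 + $0 = $12,560.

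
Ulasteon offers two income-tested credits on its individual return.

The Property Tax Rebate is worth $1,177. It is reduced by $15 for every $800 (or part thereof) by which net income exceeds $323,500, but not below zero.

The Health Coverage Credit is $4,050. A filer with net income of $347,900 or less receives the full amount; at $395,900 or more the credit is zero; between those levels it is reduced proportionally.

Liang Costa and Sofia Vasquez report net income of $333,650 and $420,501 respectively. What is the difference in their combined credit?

$5,032

Liang ($333,650): Property Tax Rebate: income exceeds $323,500 by $10,150, which is 13 full-or-partial $800 increments; reduction = 13 × $15 = $195, leaving $982. Health Coverage Credit: $333,650 is at or below the $347,900 threshold, so the full $4,050 applies. total $982 + $4,050 = $5,032
Sofia ($420,501): Property Tax Rebate: income exceeds $323,500 by $97,001 → 122 increments × $15 = $1,830 ≥ base, so the credit is $0. Health Coverage Credit: $420,501 is at or above $395,900, so the credit is $0. total $0 + $0 = $0
Difference: |$5,032 − $0| = $5,032.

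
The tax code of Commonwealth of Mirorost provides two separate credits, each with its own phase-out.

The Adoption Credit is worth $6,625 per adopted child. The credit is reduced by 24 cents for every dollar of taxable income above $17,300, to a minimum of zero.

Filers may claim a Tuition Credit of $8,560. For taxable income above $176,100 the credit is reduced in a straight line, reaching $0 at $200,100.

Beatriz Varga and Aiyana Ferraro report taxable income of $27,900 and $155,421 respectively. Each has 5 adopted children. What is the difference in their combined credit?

$30,581

Beatriz ($27,900): Adoption Credit: base = 5 × $6,625 = $33,125. 24% of the $10,600 excess over $17,300 is $2,544; credit = $33,125 − $2,544 = $30,581. Tuition Credit: $27,900 is at or below the $176,100 threshold, so the full $8,560 applies. total $30,581 + $8,560 = $39,141
Aiyana ($155,421): Adoption Credit: base = 5 × $6,625 = $33,125. 24% of the $138,121 excess over $17,300 is $33,149.04 ≥ base, so the credit is $0. Tuition Credit: $155,421 is at or below the $176,100 threshold, so the full $8,560 applies. total $0 + $8,560 = $8,560
Difference: |$39,141 − $8,560| = $30,581.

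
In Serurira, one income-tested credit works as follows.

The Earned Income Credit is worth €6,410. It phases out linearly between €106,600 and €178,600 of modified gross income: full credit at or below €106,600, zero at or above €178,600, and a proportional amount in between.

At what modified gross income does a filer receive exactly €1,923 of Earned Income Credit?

€157,000

€1,923 is 1,923/6,410 of the full €6,410, so 4,487/6,410 of the €72,000 range has been used: income = €106,600 + €72,000 × 4,487/6,410 = €157,000.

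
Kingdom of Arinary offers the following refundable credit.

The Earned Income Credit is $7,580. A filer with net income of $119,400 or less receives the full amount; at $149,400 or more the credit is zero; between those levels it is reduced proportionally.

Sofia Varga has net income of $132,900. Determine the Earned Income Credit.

$4,169

Earned Income Credit: $132,900 is $13,500 into a $30,000 phase-out range, leaving 16,500/30,000 of the credit: $7,580 × 16,500/30,000 = $4,169.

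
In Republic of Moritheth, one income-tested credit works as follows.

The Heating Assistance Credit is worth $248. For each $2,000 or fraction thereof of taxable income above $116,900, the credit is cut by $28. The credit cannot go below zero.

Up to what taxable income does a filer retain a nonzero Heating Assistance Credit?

After 8 increments the reduction is 8 × $28 = $224, leaving $24; one more increment wipes it out. Increment 8 ends at excess 8 × $2,000 = $16,000, so the highest qualifying income is $116,900 + $16,000 = $132,900.

$132,900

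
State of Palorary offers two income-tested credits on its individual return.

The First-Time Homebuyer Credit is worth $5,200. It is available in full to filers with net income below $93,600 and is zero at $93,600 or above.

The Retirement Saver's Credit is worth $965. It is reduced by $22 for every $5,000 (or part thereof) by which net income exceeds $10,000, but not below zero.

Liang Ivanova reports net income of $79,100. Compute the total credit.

First-Time Homebuyer Credit: $79,100 is below the $93,600 cutoff, so the full $5,200 applies.
Retirement Saver's Credit: income exceeds $10,000 by $69,100, which is 14 full-or-partial $5,000 increments; reduction = 14 × $22 = $308, leaving $657.
Total: $5,200 + $657 = $5,857.

$5,857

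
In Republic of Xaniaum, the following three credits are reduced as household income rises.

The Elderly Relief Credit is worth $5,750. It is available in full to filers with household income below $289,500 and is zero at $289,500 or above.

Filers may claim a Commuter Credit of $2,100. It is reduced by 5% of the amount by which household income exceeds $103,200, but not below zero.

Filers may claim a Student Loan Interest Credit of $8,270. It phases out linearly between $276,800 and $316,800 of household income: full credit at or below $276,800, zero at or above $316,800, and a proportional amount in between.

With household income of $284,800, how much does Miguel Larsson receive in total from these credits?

$12,366

Elderly Relief Credit: $284,800 is below the $289,500 cutoff, so the full $5,750 applies.
Commuter Credit: 5% of the $181,600 excess over $103,200 is $9,080 ≥ base, so the credit is $0.
Student Loan Interest Credit: $284,800 is $8,000 into a $40,000 phase-out range, leaving 32,000/40,000 of the credit: $8,270 × 32,000/40,000 = $6,616.
Total: $5,750 + $0 + $6,616 = $12,366.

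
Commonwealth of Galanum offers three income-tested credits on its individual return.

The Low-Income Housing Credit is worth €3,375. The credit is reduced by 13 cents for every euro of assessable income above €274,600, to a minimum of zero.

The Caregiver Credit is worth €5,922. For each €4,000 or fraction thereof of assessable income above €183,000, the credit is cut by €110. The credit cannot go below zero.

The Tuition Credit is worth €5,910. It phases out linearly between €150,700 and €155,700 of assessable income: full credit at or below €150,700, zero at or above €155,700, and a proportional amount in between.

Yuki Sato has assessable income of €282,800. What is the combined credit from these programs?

€5,481

Low-Income Housing Credit: 13% of the €8,200 excess over €274,600 is €1,066; credit = €3,375 − €1,066 = €2,309.
Caregiver Credit: income exceeds €183,000 by €99,800, which is 25 full-or-partial €4,000 increments; reduction = 25 × €110 = €2,750, leaving €3,172.
Tuition Credit: €282,800 is at or above €155,700, so the credit is €0.
Total: €2,309 + €3,172 + €0 = €5,481.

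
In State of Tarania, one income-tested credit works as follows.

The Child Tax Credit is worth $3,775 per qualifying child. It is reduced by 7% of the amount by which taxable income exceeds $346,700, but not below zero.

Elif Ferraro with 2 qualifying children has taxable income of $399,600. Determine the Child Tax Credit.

$3,847

Child Tax Credit: base = 2 × $3,775 = $7,550. 7% of the $52,900 excess over $346,700 is $3,703; credit = $7,550 − $3,703 = $3,847.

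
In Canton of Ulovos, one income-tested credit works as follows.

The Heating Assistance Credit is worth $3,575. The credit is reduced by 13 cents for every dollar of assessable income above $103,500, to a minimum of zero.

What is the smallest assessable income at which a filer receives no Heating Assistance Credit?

The credit falls by 13% of each dollar above $103,500, so it reaches zero when the excess is $3,575 / 13% = $27,500: income = $103,500 + $27,500 = $131,000.

$131,000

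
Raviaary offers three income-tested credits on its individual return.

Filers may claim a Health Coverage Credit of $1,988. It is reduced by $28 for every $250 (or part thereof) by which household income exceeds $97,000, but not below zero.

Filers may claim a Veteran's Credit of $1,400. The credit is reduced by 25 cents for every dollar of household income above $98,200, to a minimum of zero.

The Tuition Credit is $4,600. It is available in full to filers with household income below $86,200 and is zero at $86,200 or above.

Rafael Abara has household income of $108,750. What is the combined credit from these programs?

Health Coverage Credit: income exceeds $97,000 by $11,750, which is 47 full-or-partial $250 increments; reduction = 47 × $28 = $1,316, leaving $672.
Veteran's Credit: 25% of the $10,550 excess over $98,200 is $2,637.50 ≥ base, so the credit is $0.
Tuition Credit: $108,750 meets or exceeds the $86,200 cutoff, so the credit is $0.
Total: $672 + $0 + $0 = $672.

$672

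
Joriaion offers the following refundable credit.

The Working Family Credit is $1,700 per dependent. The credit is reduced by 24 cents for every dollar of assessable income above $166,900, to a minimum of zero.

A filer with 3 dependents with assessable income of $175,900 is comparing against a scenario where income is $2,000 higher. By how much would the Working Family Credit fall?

At $175,900 — base = 3 × $1,700 = $5,100. 24% of the $9,000 excess over $166,900 is $2,160; credit = $5,100 − $2,160 = $2,940.
At $177,900 — base = 3 × $1,700 = $5,100. 24% of the $11,000 excess over $166,900 is $2,640; credit = $5,100 − $2,640 = $2,460.
Lost: $2,940 − $2,460 = $480.

$480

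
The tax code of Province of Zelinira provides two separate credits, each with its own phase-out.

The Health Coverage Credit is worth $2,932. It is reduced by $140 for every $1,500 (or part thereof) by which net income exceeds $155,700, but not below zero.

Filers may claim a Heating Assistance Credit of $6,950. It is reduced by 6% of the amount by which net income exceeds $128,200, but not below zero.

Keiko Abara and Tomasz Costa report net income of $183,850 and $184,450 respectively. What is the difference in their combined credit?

$176

Keiko ($183,850): Health Coverage Credit: income exceeds $155,700 by $28,150, which is 19 full-or-partial $1,500 increments; reduction = 19 × $140 = $2,660, leaving $272. Heating Assistance Credit: 6% of the $55,650 excess over $128,200 is $3,339; credit = $6,950 − $3,339 = $3,611. total $272 + $3,611 = $3,883
Tomasz ($184,450): Health Coverage Credit: income exceeds $155,700 by $28,750, which is 20 full-or-partial $1,500 increments; reduction = 20 × $140 = $2,800, leaving $132. Heating Assistance Credit: 6% of the $56,250 excess over $128,200 is $3,375; credit = $6,950 − $3,375 = $3,575. total $132 + $3,575 = $3,707
Difference: |$3,883 − $3,707| = $176.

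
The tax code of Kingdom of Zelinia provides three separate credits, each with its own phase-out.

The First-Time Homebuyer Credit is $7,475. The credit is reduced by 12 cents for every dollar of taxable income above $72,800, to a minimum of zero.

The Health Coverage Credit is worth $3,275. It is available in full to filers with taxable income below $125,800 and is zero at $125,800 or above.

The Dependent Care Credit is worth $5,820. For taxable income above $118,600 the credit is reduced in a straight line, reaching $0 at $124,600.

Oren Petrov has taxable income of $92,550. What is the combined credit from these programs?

First-Time Homebuyer Credit: 12% of the $19,750 excess over $72,800 is $2,370; credit = $7,475 − $2,370 = $5,105.
Health Coverage Credit: $92,550 is below the $125,800 cutoff, so the full $3,275 applies.
Dependent Care Credit: $92,550 is at or below the $118,600 threshold, so the full $5,820 applies.
Total: $5,105 + $3,275 + $5,820 = $14,200.

$14,200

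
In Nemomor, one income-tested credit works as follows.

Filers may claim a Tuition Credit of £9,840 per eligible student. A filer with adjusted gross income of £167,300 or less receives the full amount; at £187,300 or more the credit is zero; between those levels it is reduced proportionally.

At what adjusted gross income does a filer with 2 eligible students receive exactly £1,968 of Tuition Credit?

Full credit = 2 × £9,840 = £19,680.
£1,968 is 1,968/19,680 of the full £19,680, so 17,712/19,680 of the £20,000 range has been used: income = £167,300 + £20,000 × 17,712/19,680 = £185,300.

£185,300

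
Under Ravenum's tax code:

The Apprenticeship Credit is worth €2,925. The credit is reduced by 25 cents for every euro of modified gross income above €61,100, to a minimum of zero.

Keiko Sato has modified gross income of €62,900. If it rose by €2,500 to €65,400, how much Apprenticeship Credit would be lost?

At €62,900 — 25% of the €1,800 excess over €61,100 is €450; credit = €2,925 − €450 = €2,475.
At €65,400 — 25% of the €4,300 excess over €61,100 is €1,075; credit = €2,925 − €1,075 = €1,850.
Lost: €2,475 − €1,850 = €625.

€625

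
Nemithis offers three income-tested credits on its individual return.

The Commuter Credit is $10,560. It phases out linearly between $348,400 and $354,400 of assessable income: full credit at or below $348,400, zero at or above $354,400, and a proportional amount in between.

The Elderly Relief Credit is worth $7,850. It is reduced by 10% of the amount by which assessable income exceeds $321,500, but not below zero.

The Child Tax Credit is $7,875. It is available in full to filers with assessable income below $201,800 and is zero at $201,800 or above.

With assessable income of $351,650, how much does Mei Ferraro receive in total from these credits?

Commuter Credit: $351,650 is $3,250 into a $6,000 phase-out range, leaving 2,750/6,000 of the credit: $10,560 × 2,750/6,000 = $4,840.
Elderly Relief Credit: 10% of the $30,150 excess over $321,500 is $3,015; credit = $7,850 − $3,015 = $4,835.
Child Tax Credit: $351,650 meets or exceeds the $201,800 cutoff, so the credit is $0.
Total: $4,840 + $4,835 + $0 = $9,675.

$9,675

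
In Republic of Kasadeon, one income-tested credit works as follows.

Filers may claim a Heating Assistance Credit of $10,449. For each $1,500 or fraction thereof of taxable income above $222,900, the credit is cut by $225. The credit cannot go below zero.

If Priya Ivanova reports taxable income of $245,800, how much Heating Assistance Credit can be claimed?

$6,849

Heating Assistance Credit: income exceeds $222,900 by $22,900, which is 16 full-or-partial $1,500 increments; reduction = 16 × $225 = $3,600, leaving $6,849.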